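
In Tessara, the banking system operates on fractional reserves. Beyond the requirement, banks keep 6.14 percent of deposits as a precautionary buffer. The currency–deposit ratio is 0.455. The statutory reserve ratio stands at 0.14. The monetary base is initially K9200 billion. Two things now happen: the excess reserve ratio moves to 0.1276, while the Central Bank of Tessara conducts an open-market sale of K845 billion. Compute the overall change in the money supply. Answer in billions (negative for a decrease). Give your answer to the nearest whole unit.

Before: m₁ = (1 + 0.455) / (0.14 + 0.0614 + 0.455) ≈ 2.21664, MB₁ = 9200, so M₁ = 2.21664 × 9200 = 20393.088 billion.
After: m₂ = (1 + 0.455) / (0.14 + 0.1276 + 0.455) ≈ 2.01356, MB₂ = 9200 − 845 = 8355, so M₂ = 2.01356 × 8355 = 16823.2938 billion.
ΔM = M₂ − M₁ = 16823.2938 − 20393.088 = -3569.7942 billion.

-3570 billion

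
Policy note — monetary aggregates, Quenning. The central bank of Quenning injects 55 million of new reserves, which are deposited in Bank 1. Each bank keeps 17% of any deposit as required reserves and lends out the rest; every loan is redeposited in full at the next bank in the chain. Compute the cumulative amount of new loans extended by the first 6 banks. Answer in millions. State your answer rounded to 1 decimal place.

Bank i lends (1 − rr)^i of the original deposit: Bank 1 lends 55·0.8300 = 45.6500, Bank 2 lends 55·0.8300² = 37.8895, and so on.
Summing a geometric series: total = 55·[0.8300·(1 − 0.8300^6) / (1 − 0.8300)] ≈ 180.7363 million.

180.7 million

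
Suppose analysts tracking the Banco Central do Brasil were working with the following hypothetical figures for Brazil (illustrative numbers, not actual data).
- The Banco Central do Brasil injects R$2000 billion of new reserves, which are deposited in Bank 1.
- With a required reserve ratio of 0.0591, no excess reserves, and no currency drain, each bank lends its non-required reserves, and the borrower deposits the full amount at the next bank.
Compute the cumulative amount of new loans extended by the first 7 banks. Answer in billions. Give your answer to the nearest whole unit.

R$11054 billion

Bank i lends (1 − rr)^i of the original deposit: Bank 1 lends 2000·0.9409 = 1881.8000, Bank 2 lends 2000·0.9409² ≈ 1770.5856, and so on.
Summing a geometric series: total = 2000·[0.9409·(1 − 0.9409^7) / (1 − 0.9409)] ≈ 11054.0219 billion.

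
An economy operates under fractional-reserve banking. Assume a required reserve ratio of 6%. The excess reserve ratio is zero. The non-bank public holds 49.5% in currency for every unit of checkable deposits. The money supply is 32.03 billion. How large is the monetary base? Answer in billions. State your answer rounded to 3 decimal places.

The money multiplier is m = (1 + c) / (rr + c) = (1 + 0.495) / (0.06 + 0.495) ≈ 2.693694.
MB = M / m = 32.03 / 2.693694 ≈ 11.8907 billion.

11.891 billion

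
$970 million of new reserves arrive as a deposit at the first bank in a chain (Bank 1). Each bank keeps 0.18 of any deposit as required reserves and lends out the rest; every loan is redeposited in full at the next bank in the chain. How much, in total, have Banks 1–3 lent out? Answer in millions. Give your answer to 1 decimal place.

Bank i lends (1 − rr)^i of the original deposit: Bank 1 lends 970·0.8200 = 795.4000, Bank 2 lends 970·0.8200² = 652.2280, and so on.
Summing a geometric series: total = 970·[0.8200·(1 − 0.8200^3) / (1 − 0.8200)] ≈ 1982.4550 million.

$1982.5 million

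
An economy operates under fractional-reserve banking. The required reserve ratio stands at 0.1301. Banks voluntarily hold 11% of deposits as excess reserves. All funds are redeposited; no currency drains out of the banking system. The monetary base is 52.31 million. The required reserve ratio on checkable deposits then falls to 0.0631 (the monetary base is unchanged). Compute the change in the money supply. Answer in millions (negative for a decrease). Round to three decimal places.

84.328 million

Initially m₁ = 1 / (0.1301 + 0.11) ≈ 4.164931, so M₁ = 4.164931 × 52.31 ≈ 217.8675 million.
After the change m₂ = 1 / (0.0631 + 0.11) ≈ 5.777008, so M₂ = 5.777008 × 52.31 ≈ 302.1953 million.
ΔM = M₂ − M₁ = 302.1953 − 217.8675 = 84.3278 million.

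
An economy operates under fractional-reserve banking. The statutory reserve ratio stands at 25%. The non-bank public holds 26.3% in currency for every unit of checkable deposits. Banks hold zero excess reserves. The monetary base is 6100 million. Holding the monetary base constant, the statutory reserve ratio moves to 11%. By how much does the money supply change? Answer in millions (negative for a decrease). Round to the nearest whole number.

Initially m₁ = (1 + 0.263) / (0.25 + 0.263) ≈ 2.46199, so M₁ = 2.46199 × 6100 = 15018.139 million.
After the change m₂ = (1 + 0.263) / (0.11 + 0.263) ≈ 3.38606, so M₂ = 3.38606 × 6100 = 20654.966 million.
ΔM = M₂ − M₁ = 20654.966 − 15018.139 = 5636.827 million.

5637 million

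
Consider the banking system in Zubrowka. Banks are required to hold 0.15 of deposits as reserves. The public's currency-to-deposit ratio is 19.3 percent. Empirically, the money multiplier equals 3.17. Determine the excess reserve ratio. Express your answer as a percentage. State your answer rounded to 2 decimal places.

3.33%

Using m = 3.17. Since m = (1 + c)/(c + rr + e), the denominator satisfies c + rr + e = (1 + c)/m = (1 + 0.193) / 3.17 ≈ 0.376341.
With c = 0.193 and rr = 0.15, the excess reserve ratio is 0.376341 − 0.193 − 0.15 = 0.033341.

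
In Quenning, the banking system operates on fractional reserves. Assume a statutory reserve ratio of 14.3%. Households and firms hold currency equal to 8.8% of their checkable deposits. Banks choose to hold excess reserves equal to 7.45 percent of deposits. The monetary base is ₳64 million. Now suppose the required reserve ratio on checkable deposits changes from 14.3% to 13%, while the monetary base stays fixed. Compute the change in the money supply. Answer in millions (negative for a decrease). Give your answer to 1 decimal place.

₳10.1 million

Initially m₁ = (1 + 0.088) / (0.143 + 0.0745 + 0.088) ≈ 3.5614, so M₁ = 3.5614 × 64 = 227.9296 million.
After the change m₂ = (1 + 0.088) / (0.13 + 0.0745 + 0.088) ≈ 3.7197, so M₂ = 3.7197 × 64 = 238.0608 million.
ΔM = M₂ − M₁ = 238.0608 − 227.9296 = 10.1312 million.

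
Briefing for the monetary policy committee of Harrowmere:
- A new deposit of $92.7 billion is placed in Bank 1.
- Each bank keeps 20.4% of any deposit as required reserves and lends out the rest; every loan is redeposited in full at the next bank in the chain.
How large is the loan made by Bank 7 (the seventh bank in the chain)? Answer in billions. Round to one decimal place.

Each bank lends a fraction (1 − rr) = 0.7960 of the deposit it receives, so Bank 7 receives 92.7·0.7960^6 and lends 92.7·0.7960^7 ≈ 18.7703 billion.

$18.8 billion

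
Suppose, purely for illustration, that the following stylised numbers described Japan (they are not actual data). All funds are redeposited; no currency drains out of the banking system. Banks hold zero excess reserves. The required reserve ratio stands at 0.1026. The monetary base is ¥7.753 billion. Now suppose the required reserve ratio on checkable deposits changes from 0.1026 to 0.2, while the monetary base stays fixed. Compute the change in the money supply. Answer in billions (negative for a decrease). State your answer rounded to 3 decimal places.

-36.800 billion

Initially m₁ = 1 / (0.1026) ≈ 9.74659, so M₁ = 9.74659 × 7.753 ≈ 75.5653 billion.
After the change m₂ = 1 / (0.2) = 5, so M₂ = 5 × 7.753 = 38.765 billion.
ΔM = M₂ − M₁ = 38.765 − 75.5653 = -36.8003 billion.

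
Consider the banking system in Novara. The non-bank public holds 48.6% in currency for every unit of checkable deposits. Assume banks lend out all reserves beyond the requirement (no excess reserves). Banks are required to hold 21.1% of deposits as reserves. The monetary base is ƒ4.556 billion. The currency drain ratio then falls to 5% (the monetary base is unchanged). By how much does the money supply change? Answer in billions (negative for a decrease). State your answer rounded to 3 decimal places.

ƒ8.615 billion

Initially m₁ = (1 + 0.486) / (0.211 + 0.486) ≈ 2.13199, so M₁ = 2.13199 × 4.556 ≈ 9.7133 billion.
After the change m₂ = (1 + 0.05) / (0.211 + 0.05) ≈ 4.02299, so M₂ = 4.02299 × 4.556 ≈ 18.3287 billion.
ΔM = M₂ − M₁ = 18.3287 − 9.7133 = 8.6154 billion.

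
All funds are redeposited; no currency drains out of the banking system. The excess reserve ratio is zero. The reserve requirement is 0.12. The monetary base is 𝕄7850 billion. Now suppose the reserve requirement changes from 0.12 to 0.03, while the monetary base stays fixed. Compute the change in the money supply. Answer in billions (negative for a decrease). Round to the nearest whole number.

𝕄196250 billion

Initially m₁ = 1 / (0.12) ≈ 8.33333, so M₁ = 8.33333 × 7850 = 65416.6405 billion.
After the change m₂ = 1 / (0.03) ≈ 33.33333, so M₂ = 33.33333 × 7850 = 261666.6405 billion.
ΔM = M₂ − M₁ = 261666.6405 − 65416.6405 = 196250 billion.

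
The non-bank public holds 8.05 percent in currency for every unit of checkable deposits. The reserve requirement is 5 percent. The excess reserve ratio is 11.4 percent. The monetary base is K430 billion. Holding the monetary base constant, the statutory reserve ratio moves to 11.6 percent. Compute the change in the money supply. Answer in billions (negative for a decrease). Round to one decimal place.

Initially m₁ = (1 + 0.0805) / (0.05 + 0.114 + 0.0805) ≈ 4.41922, so M₁ = 4.41922 × 430 = 1900.2646 billion.
After the change m₂ = (1 + 0.0805) / (0.116 + 0.114 + 0.0805) ≈ 3.47987, so M₂ = 3.47987 × 430 = 1496.3441 billion.
ΔM = M₂ − M₁ = 1496.3441 − 1900.2646 = -403.9205 billion.

-403.9 billion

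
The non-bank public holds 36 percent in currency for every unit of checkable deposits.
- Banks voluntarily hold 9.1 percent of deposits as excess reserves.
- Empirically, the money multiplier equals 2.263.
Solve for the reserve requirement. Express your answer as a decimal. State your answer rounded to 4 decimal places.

0.1500

Using m = 2.263. Since m = (1 + c)/(c + rr + e), the denominator satisfies c + rr + e = (1 + c)/m = (1 + 0.36) / 2.263 ≈ 0.600972.
With c = 0.36 and e = 0.091, the reserve requirement is 0.600972 − 0.36 − 0.091 = 0.149972.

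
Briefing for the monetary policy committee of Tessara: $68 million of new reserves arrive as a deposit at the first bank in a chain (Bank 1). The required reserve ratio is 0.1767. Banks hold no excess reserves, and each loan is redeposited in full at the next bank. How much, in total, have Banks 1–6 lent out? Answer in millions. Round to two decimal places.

Bank i lends (1 − rr)^i of the original deposit: Bank 1 lends 68·0.8233 = 55.9844, Bank 2 lends 68·0.8233² ≈ 46.0920, and so on.
Summing a geometric series: total = 68·[0.8233·(1 − 0.8233^6) / (1 − 0.8233)] ≈ 218.1644 million.

$218.16 million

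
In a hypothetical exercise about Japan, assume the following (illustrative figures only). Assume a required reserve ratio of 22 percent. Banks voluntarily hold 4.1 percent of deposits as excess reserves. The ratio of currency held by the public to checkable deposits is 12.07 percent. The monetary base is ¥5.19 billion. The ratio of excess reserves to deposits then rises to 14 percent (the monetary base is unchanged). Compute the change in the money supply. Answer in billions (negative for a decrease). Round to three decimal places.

-3.138 billion

Initially m₁ = (1 + 0.1207) / (0.22 + 0.041 + 0.1207) ≈ 2.93608, so M₁ = 2.93608 × 5.19 ≈ 15.2383 billion.
After the change m₂ = (1 + 0.1207) / (0.22 + 0.14 + 0.1207) ≈ 2.33139, so M₂ = 2.33139 × 5.19 ≈ 12.0999 billion.
ΔM = M₂ − M₁ = 12.0999 − 15.2383 = -3.1384 billion.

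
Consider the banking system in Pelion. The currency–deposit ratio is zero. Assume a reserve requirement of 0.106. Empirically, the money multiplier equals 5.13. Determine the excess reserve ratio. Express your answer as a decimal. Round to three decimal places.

0.089

Using m = 5.13. Since m = (1 + c)/(c + rr + e), the denominator satisfies c + rr + e = (1 + c)/m = (1 + 0) / 5.13 ≈ 0.194932.
With c = 0 and rr = 0.106, the excess reserve ratio is 0.194932 − 0 − 0.106 = 0.088932.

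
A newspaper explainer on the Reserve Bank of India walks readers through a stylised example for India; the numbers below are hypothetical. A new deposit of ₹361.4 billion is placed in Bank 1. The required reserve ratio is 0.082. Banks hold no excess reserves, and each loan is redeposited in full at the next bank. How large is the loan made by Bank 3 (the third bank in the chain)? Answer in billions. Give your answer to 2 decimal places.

₹279.59 billion

Each bank lends a fraction (1 − rr) = 0.9180 of the deposit it receives, so Bank 3 receives 361.4·0.9180^2 and lends 361.4·0.9180^3 ≈ 279.5865 billion.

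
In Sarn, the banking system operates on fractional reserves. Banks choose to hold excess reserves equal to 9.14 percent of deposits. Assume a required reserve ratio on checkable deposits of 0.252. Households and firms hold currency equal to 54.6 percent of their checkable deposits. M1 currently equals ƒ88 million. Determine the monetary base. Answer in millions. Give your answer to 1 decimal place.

The money multiplier is m = (1 + c) / (rr + e + c) = (1 + 0.546) / (0.252 + 0.0914 + 0.546) ≈ 1.7383.
MB = M / m = 88 / 1.7383 ≈ 50.6242 million.

ƒ50.6 million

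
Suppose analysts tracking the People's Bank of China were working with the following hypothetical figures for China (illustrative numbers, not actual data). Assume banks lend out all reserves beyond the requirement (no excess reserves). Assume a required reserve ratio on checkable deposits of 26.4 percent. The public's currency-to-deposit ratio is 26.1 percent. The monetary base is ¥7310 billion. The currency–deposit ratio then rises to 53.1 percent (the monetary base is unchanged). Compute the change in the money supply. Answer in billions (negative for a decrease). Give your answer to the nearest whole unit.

-3480 billion

Initially m₁ = (1 + 0.261) / (0.264 + 0.261) ≈ 2.40190, so M₁ = 2.40190 × 7310 = 17557.889 billion.
After the change m₂ = (1 + 0.531) / (0.264 + 0.531) ≈ 1.92579, so M₂ = 1.92579 × 7310 = 14077.5249 billion.
ΔM = M₂ − M₁ = 14077.5249 − 17557.889 = -3480.3641 billion.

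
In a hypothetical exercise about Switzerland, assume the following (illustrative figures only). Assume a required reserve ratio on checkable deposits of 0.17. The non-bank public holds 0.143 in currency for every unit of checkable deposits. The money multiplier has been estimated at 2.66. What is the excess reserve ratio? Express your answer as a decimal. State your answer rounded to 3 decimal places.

0.117

Using m = 2.66. Since m = (1 + c)/(c + rr + e), the denominator satisfies c + rr + e = (1 + c)/m = (1 + 0.143) / 2.66 ≈ 0.429699.
With c = 0.143 and rr = 0.17, the excess reserve ratio is 0.429699 − 0.143 − 0.17 = 0.116699.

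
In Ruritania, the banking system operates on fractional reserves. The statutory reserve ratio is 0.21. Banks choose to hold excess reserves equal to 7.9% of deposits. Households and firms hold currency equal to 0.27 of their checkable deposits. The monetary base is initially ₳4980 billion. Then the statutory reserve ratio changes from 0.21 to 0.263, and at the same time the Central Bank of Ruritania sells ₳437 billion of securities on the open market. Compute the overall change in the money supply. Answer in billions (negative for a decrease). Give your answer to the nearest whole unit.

-1887 billion

Before: m₁ = (1 + 0.27) / (0.21 + 0.079 + 0.27) ≈ 2.27191, MB₁ = 4980, so M₁ = 2.27191 × 4980 = 11314.1118 billion.
After: m₂ = (1 + 0.27) / (0.263 + 0.079 + 0.27) ≈ 2.07516, MB₂ = 4980 − 437 = 4543, so M₂ = 2.07516 × 4543 ≈ 9427.4519 billion.
ΔM = M₂ − M₁ = 9427.4519 − 11314.1118 = -1886.6599 billion.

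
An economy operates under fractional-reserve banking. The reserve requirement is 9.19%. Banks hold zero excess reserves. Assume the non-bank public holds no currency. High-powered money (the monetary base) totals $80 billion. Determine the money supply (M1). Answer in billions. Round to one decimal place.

With no currency drain or excess reserves, the money multiplier is m = 1/rr = 1/0.0919 ≈ 10.8814.
Money supply M = m × MB = 10.8814 × 80 = 870.512 billion.

$870.5 billion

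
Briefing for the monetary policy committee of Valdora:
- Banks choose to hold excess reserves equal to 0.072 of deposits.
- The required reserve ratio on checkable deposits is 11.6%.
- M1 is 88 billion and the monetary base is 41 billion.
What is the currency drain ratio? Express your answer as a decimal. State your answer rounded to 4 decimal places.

0.5203

Using m = M/MB = 88/41 ≈ 2.146341. From m = (1 + c)/(c + rr + e), rearranging gives 1 + c = m·(c + rr + e), so c·(1 − m) = m·(rr + e) − 1.
Hence c = [m·(rr + e) − 1]/(1 − m) = [2.146341 × (0.116 + 0.072) − 1] / (1 − 2.146341) ≈ 0.520341.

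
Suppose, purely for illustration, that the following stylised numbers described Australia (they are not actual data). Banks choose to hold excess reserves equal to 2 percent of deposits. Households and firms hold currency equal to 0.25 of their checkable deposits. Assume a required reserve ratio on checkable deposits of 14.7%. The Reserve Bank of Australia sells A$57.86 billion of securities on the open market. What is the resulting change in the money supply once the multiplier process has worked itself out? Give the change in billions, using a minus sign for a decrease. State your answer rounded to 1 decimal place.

-173.4 billion

The money multiplier is m = (1 + c) / (rr + e + c) = (1 + 0.25) / (0.147 + 0.02 + 0.25) ≈ 2.9976.
The sale removes 57.86 billion of base, so ΔM = m × ΔMB = 2.9976 × (−57.86) ≈ -173.4411 billion.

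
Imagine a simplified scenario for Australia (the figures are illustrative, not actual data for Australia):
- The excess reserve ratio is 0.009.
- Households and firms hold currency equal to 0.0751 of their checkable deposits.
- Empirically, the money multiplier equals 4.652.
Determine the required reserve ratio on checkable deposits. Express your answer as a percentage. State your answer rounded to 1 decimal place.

14.7%

Using m = 4.652. Since m = (1 + c)/(c + rr + e), the denominator satisfies c + rr + e = (1 + c)/m = (1 + 0.0751) / 4.652 ≈ 0.231105.
With c = 0.0751 and e = 0.009, the required reserve ratio on checkable deposits is 0.231105 − 0.0751 − 0.009 = 0.147005.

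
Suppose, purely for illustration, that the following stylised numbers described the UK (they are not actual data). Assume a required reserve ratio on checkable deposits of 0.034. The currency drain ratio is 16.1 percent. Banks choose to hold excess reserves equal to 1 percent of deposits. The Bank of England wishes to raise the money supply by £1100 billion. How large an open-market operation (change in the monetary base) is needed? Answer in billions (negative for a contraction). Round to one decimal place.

£194.2 billion

The money multiplier is m = (1 + c) / (rr + e + c) = (1 + 0.161) / (0.034 + 0.01 + 0.161) ≈ 5.663415.
ΔMB = ΔM / m = (+1100) / 5.663415 ≈ 194.2291 billion.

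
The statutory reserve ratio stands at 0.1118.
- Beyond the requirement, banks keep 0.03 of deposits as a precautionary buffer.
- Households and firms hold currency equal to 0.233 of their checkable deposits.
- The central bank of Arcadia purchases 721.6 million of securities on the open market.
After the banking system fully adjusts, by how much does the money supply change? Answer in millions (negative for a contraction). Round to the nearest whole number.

The money multiplier is m = (1 + c) / (rr + e + c) = (1 + 0.233) / (0.1118 + 0.03 + 0.233) ≈ 3.2898.
The purchase adds 721.6 million of base, so ΔM = m × ΔMB = 3.2898 × (+721.6) ≈ 2373.9197 million.

2374 million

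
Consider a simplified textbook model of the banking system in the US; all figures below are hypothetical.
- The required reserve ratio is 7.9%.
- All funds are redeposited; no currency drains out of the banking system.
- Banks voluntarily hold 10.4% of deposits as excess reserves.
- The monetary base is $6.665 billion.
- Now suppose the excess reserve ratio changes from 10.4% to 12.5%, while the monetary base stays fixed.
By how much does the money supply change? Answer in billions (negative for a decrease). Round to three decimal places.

-3.749 billion

Initially m₁ = 1 / (0.079 + 0.104) ≈ 5.46448, so M₁ = 5.46448 × 6.665 ≈ 36.4208 billion.
After the change m₂ = 1 / (0.079 + 0.125) ≈ 4.90196, so M₂ = 4.90196 × 6.665 ≈ 32.6716 billion.
ΔM = M₂ − M₁ = 32.6716 − 36.4208 = -3.7492 billion.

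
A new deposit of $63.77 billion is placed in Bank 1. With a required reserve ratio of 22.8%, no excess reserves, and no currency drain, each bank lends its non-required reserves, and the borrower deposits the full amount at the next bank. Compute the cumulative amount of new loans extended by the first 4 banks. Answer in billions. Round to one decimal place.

Bank i lends (1 − rr)^i of the original deposit: Bank 1 lends 63.77·0.7720 ≈ 49.2304, Bank 2 lends 63.77·0.7720² ≈ 38.0059, and so on.
Summing a geometric series: total = 63.77·[0.7720·(1 − 0.7720^4) / (1 − 0.7720)] ≈ 139.2278 billion.

$139.2 billion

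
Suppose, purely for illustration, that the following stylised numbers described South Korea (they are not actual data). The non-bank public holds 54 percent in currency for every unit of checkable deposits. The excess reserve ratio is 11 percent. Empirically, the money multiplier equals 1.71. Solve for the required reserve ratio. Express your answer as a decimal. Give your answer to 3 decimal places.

0.251

Using m = 1.71. Since m = (1 + c)/(c + rr + e), the denominator satisfies c + rr + e = (1 + c)/m = (1 + 0.54) / 1.71 ≈ 0.900585.
With c = 0.54 and e = 0.11, the required reserve ratio is 0.900585 − 0.54 − 0.11 = 0.250585.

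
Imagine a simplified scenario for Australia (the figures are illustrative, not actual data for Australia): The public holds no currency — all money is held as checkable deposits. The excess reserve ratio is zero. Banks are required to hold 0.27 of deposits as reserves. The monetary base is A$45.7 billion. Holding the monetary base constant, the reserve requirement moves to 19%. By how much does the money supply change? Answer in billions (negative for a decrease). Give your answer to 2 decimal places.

Initially m₁ = 1 / (0.27) ≈ 3.70370, so M₁ = 3.70370 × 45.7 ≈ 169.2591 billion.
After the change m₂ = 1 / (0.19) ≈ 5.26316, so M₂ = 5.26316 × 45.7 ≈ 240.5264 billion.
ΔM = M₂ − M₁ = 240.5264 − 169.2591 = 71.2673 billion.

A$71.27 billion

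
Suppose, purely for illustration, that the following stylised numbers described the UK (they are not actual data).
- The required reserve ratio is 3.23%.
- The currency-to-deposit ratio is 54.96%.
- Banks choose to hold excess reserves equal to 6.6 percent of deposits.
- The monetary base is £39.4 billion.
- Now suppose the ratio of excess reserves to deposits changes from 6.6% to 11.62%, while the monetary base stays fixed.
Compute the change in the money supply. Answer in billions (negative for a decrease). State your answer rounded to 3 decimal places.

Initially m₁ = (1 + 0.5496) / (0.0323 + 0.066 + 0.5496) ≈ 2.391727, so M₁ = 2.391727 × 39.4 ≈ 94.234 billion.
After the change m₂ = (1 + 0.5496) / (0.0323 + 0.1162 + 0.5496) ≈ 2.219739, so M₂ = 2.219739 × 39.4 ≈ 87.4577 billion.
ΔM = M₂ − M₁ = 87.4577 − 94.234 = -6.7763 billion.

-6.776 billion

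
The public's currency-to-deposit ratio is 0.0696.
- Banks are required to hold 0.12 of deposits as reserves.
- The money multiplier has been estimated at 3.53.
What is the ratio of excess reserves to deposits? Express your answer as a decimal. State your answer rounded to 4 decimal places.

Using m = 3.53. Since m = (1 + c)/(c + rr + e), the denominator satisfies c + rr + e = (1 + c)/m = (1 + 0.0696) / 3.53 ≈ 0.303003.
With c = 0.0696 and rr = 0.12, the ratio of excess reserves to deposits is 0.303003 − 0.0696 − 0.12 = 0.113403.

0.1134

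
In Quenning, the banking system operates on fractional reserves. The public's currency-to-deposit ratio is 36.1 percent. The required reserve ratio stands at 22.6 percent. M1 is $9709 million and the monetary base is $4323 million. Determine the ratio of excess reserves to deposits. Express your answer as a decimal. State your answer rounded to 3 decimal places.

Using m = M/MB = 9709/4323 ≈ 2.245894. Since m = (1 + c)/(c + rr + e), the denominator satisfies c + rr + e = (1 + c)/m = (1 + 0.361) / 2.245894 ≈ 0.605995.
With c = 0.361 and rr = 0.226, the ratio of excess reserves to deposits is 0.605995 − 0.361 − 0.226 = 0.018995.

0.019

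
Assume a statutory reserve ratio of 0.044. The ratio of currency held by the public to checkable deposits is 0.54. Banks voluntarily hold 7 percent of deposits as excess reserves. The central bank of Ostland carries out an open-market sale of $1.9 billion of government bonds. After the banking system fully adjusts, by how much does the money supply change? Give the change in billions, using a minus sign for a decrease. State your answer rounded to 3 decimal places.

The money multiplier is m = (1 + c) / (rr + e + c) = (1 + 0.54) / (0.044 + 0.07 + 0.54) ≈ 2.35474.
The sale removes 1.9 billion of base, so ΔM = m × ΔMB = 2.35474 × (−1.9) ≈ -4.474 billion.

-4.474 billion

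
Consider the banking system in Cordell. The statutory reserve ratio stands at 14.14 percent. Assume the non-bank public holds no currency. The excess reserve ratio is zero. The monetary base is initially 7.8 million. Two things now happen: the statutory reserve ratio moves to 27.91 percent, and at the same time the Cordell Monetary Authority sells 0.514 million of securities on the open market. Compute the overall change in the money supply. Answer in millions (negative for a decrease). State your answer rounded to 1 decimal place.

-29.1 million

Before: m₁ = 1 / (0.1414) ≈ 7.0721, MB₁ = 7.8, so M₁ = 7.0721 × 7.8 ≈ 55.1624 million.
After: m₂ = 1 / (0.2791) ≈ 3.5829, MB₂ = 7.8 − 0.514 = 7.286, so M₂ = 3.5829 × 7.286 ≈ 26.105 million.
ΔM = M₂ − M₁ = 26.105 − 55.1624 = -29.0574 million.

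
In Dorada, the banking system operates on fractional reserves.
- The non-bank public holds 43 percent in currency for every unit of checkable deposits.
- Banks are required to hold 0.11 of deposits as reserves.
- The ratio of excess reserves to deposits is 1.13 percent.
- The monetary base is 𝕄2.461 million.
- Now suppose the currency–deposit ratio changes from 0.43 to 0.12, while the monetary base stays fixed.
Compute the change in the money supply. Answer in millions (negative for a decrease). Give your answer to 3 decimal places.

Initially m₁ = (1 + 0.43) / (0.11 + 0.0113 + 0.43) ≈ 2.59387, so M₁ = 2.59387 × 2.461 ≈ 6.3835 million.
After the change m₂ = (1 + 0.12) / (0.11 + 0.0113 + 0.12) ≈ 4.64153, so M₂ = 4.64153 × 2.461 ≈ 11.4228 million.
ΔM = M₂ − M₁ = 11.4228 − 6.3835 = 5.0393 million.

𝕄5.039 million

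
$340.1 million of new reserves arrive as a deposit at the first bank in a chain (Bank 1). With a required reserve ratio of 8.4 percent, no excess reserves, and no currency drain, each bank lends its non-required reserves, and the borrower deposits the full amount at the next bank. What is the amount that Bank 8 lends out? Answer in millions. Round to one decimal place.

Each bank lends a fraction (1 − rr) = 0.9160 of the deposit it receives, so Bank 8 receives 340.1·0.9160^7 and lends 340.1·0.9160^8 ≈ 168.5662 million.

$168.6 million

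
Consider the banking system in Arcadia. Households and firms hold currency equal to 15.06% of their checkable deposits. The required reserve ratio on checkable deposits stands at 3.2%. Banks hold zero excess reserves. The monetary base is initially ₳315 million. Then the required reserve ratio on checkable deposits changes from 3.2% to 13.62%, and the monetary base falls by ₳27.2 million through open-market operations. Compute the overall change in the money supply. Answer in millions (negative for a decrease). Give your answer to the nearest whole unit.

-830 million

Before: m₁ = (1 + 0.1506) / (0.032 + 0.1506) ≈ 6.3012, MB₁ = 315, so M₁ = 6.3012 × 315 = 1984.878 million.
After: m₂ = (1 + 0.1506) / (0.1362 + 0.1506) ≈ 4.0119, MB₂ = 315 − 27.2 = 287.8, so M₂ = 4.0119 × 287.8 ≈ 1154.6248 million.
ΔM = M₂ − M₁ = 1154.6248 − 1984.878 = -830.2532 million.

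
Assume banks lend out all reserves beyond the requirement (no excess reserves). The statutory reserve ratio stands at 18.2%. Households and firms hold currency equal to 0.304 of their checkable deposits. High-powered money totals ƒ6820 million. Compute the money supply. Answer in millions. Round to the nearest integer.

The money multiplier is m = (1 + c) / (rr + c) = (1 + 0.304) / (0.182 + 0.304) ≈ 2.68313.
So M = m × MB = 2.68313 × 6820 = 18298.9466 million.

ƒ18299 million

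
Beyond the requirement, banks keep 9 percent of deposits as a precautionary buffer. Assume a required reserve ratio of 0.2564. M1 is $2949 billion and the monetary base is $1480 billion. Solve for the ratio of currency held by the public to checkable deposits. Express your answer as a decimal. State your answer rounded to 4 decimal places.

Using m = M/MB = 2949/1480 ≈ 1.992568. From m = (1 + c)/(c + rr + e), rearranging gives 1 + c = m·(c + rr + e), so c·(1 − m) = m·(rr + e) − 1.
Hence c = [m·(rr + e) − 1]/(1 − m) = [1.992568 × (0.2564 + 0.09) − 1] / (1 − 1.992568) ≈ 0.312094.

0.3121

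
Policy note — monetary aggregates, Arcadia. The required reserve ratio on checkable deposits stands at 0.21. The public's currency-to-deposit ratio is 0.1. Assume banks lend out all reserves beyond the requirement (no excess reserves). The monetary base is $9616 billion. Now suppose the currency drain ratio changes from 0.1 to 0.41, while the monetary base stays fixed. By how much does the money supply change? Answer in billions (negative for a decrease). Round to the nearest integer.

-12253 billion

Initially m₁ = (1 + 0.1) / (0.21 + 0.1) ≈ 3.54839, so M₁ = 3.54839 × 9616 ≈ 34121.3182 billion.
After the change m₂ = (1 + 0.41) / (0.21 + 0.41) ≈ 2.27419, so M₂ = 2.27419 × 9616 ≈ 21868.611 billion.
ΔM = M₂ − M₁ = 21868.611 − 34121.3182 = -12252.7072 billion.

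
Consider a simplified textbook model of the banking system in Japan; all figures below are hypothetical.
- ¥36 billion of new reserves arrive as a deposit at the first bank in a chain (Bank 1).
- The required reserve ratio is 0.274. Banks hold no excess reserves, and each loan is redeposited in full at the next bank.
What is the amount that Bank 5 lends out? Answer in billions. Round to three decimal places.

Each bank lends a fraction (1 − rr) = 0.7260 of the deposit it receives, so Bank 5 receives 36·0.7260^4 and lends 36·0.7260^5 ≈ 7.2608 billion.

¥7.261 billion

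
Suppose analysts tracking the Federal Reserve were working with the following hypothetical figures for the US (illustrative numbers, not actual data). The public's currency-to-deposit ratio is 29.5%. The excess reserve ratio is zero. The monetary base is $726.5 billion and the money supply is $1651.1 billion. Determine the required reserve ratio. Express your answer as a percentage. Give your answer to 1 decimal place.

Using m = M/MB = 1651.1/726.5 ≈ 2.272677. Since m = (1 + c)/(c + rr + e), the denominator satisfies c + rr + e = (1 + c)/m = (1 + 0.295) / 2.272677 ≈ 0.569813.
With c = 0.295 and e = 0, the required reserve ratio is 0.569813 − 0.295 − 0 = 0.274813.

27.5%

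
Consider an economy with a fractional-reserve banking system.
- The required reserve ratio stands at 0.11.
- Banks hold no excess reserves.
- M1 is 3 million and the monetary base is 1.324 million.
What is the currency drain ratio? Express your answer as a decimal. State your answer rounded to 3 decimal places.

0.593

Using m = M/MB = 3/1.324 ≈ 2.265861. From m = (1 + c)/(c + rr + e), rearranging gives 1 + c = m·(c + rr + e), so c·(1 − m) = m·(rr + e) − 1.
Hence c = [m·(rr + e) − 1]/(1 − m) = [2.265861 × (0.11 + 0) − 1] / (1 − 2.265861) ≈ 0.593079.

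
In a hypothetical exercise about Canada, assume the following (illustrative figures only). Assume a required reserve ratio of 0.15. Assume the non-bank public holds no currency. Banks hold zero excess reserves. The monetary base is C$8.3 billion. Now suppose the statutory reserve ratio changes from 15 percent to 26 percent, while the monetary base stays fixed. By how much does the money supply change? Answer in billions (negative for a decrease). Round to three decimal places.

Initially m₁ = 1 / (0.15) ≈ 6.66667, so M₁ = 6.66667 × 8.3 ≈ 55.3334 billion.
After the change m₂ = 1 / (0.26) ≈ 3.84615, so M₂ = 3.84615 × 8.3 ≈ 31.923 billion.
ΔM = M₂ − M₁ = 31.923 − 55.3334 = -23.4104 billion.

-23.410 billion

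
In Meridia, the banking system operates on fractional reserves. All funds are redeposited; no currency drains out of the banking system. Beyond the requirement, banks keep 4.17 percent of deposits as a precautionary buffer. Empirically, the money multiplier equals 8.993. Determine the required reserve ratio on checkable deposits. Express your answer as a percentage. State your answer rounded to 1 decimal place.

6.9%

Using m = 8.993. Since m = (1 + c)/(c + rr + e), the denominator satisfies c + rr + e = (1 + c)/m = (1 + 0) / 8.993 ≈ 0.111198.
With c = 0 and e = 0.0417, the required reserve ratio on checkable deposits is 0.111198 − 0 − 0.0417 = 0.069498.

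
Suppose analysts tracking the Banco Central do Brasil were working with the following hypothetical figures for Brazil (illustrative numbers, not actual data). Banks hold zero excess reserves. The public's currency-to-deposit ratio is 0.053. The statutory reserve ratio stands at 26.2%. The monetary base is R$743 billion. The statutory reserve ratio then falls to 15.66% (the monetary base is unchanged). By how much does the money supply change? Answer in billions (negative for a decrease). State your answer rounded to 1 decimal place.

Initially m₁ = (1 + 0.053) / (0.262 + 0.053) ≈ 3.34286, so M₁ = 3.34286 × 743 ≈ 2483.745 billion.
After the change m₂ = (1 + 0.053) / (0.1566 + 0.053) ≈ 5.02385, so M₂ = 5.02385 × 743 ≈ 3732.7206 billion.
ΔM = M₂ − M₁ = 3732.7206 − 2483.745 = 1248.9756 billion.

R$1249.0 billion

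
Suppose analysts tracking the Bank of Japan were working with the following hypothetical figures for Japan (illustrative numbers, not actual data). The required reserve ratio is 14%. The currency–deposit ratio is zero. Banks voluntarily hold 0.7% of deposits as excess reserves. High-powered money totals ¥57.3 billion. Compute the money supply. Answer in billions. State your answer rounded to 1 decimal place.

¥389.8 billion

The money multiplier is m = 1 / (rr + e) = 1 / (0.14 + 0.007) ≈ 6.8027.
So M = m × MB = 6.8027 × 57.3 ≈ 389.7947 billion.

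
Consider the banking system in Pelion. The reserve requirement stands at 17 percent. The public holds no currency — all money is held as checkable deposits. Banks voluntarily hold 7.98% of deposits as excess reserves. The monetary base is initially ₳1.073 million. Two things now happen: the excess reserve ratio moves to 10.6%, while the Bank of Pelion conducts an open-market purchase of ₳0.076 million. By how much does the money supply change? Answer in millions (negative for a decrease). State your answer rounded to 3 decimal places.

-0.132 million

Before: m₁ = 1 / (0.17 + 0.0798) ≈ 4.00320, MB₁ = 1.073, so M₁ = 4.00320 × 1.073 ≈ 4.2954 million.
After: m₂ = 1 / (0.17 + 0.106) ≈ 3.62319, MB₂ = 1.073 + 0.076 = 1.149, so M₂ = 3.62319 × 1.149 ≈ 4.163 million.
ΔM = M₂ − M₁ = 4.163 − 4.2954 = -0.1324 million.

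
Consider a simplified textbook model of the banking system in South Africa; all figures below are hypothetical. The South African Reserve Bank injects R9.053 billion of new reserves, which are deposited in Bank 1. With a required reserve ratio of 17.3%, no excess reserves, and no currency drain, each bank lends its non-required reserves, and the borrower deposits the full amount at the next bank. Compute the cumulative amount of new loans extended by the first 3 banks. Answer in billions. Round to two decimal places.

R18.80 billion

Bank i lends (1 − rr)^i of the original deposit: Bank 1 lends 9.053·0.8270 ≈ 7.4868, Bank 2 lends 9.053·0.8270² ≈ 6.1916, and so on.
Summing a geometric series: total = 9.053·[0.8270·(1 − 0.8270^3) / (1 − 0.8270)] ≈ 18.7989 billion.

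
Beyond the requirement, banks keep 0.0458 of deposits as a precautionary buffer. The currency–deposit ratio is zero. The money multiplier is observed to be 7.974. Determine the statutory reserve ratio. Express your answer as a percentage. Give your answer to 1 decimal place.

Using m = 7.974. Since m = (1 + c)/(c + rr + e), the denominator satisfies c + rr + e = (1 + c)/m = (1 + 0) / 7.974 ≈ 0.125408.
With c = 0 and e = 0.0458, the statutory reserve ratio is 0.125408 − 0 − 0.0458 = 0.079608.

8.0%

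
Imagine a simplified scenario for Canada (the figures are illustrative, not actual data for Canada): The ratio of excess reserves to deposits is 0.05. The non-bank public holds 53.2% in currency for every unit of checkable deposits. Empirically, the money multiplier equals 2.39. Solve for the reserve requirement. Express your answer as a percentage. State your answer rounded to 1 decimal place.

Using m = 2.39. Since m = (1 + c)/(c + rr + e), the denominator satisfies c + rr + e = (1 + c)/m = (1 + 0.532) / 2.39 ≈ 0.641004.
With c = 0.532 and e = 0.05, the reserve requirement is 0.641004 − 0.532 − 0.05 = 0.059004.

5.9%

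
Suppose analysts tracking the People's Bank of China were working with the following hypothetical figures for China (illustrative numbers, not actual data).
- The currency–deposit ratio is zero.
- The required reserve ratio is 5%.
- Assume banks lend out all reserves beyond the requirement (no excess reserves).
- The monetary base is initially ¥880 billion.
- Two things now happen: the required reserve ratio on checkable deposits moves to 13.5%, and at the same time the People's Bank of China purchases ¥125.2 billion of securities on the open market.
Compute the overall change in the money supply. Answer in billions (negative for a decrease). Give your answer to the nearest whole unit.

-10154 billion

Before: m₁ = 1 / (0.05) = 20, MB₁ = 880, so M₁ = 20 × 880 = 17600 billion.
After: m₂ = 1 / (0.135) ≈ 7.40741, MB₂ = 880 + 125.2 = 1005.2, so M₂ = 7.40741 × 1005.2 ≈ 7445.9285 billion.
ΔM = M₂ − M₁ = 7445.9285 − 17600 = -10154.0715 billion.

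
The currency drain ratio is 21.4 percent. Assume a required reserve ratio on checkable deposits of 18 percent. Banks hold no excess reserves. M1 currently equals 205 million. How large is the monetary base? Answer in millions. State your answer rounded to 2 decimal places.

66.53 million

The money multiplier is m = (1 + c) / (rr + c) = (1 + 0.214) / (0.18 + 0.214) ≈ 3.081218.
MB = M / m = 205 / 3.081218 ≈ 66.5321 million.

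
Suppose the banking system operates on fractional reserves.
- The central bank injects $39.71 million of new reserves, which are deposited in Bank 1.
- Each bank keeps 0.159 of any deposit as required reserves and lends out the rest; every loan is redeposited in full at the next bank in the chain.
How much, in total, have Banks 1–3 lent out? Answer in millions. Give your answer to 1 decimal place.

Bank i lends (1 − rr)^i of the original deposit: Bank 1 lends 39.71·0.8410 ≈ 33.3961, Bank 2 lends 39.71·0.8410² ≈ 28.0861, and so on.
Summing a geometric series: total = 39.71·[0.8410·(1 − 0.8410^3) / (1 − 0.8410)] ≈ 85.1027 million.

$85.1 million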